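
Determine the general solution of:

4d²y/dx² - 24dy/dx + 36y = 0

Characteristic equation: 4r² - 24r + 36 = 0
Divide by 4: r² - 6r + 9 = 0
Factored: (r - 3)² = 0
Repeated root: r = 3
General solution: y = (C₁ + C₂x)e^(3x)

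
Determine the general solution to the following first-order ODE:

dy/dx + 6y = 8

Using integrating factor method:

General solution: y = 4/3 + Ce^(-6x)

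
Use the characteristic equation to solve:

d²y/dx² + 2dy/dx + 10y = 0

Characteristic equation: r² + 2r + 10 = 0
Roots: r = -1 ± 3i (complex conjugates)
General solution: y = e^(-x)(C₁cos(3x) + C₂sin(3x))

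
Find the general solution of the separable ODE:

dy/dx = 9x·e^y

Separating variables and integrating:
-e^(-y) = 9x²/2 + C

General solution: y = -ln(C - 9x²/2)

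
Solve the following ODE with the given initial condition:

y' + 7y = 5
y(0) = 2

General solution: y = 5/7 + Ce^(-7x)
Applying y(0) = 2: C = 2 - 5/7 = 9/7
Particular solution: y = 5/7 + (9/7)e^(-7x)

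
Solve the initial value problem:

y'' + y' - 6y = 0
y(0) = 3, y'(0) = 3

General solution: y = C₁e^(2x) + C₂e^(-3x)
Applying ICs: C₁ = 12/5, C₂ = 3/5
Particular solution: y = (12/5)e^(2x) + (3/5)e^(-3x)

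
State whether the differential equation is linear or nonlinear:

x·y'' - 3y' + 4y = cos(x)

Linear (y and its derivatives appear to the first power only, no products of y terms)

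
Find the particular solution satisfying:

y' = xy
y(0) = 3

General solution: y = Ce^(x²/2)
Applying IC y(0) = 3:
Particular solution: y = 3e^(x²/2)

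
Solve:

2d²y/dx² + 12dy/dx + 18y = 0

Characteristic equation: 2r² + 12r + 18 = 0
Divide by 2: r² + 6r + 9 = 0
Factored: (r + 3)² = 0
Repeated root: r = -3
General solution: y = (C₁ + C₂x)e^(-3x)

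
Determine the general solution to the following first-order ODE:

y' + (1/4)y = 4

Using integrating factor method:

General solution: y = 16 + Ce^(-x/4)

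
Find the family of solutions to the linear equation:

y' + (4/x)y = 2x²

Using integrating factor method:

General solution: y = (2/7)x^3 + Cx^(-4)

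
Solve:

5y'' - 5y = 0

Characteristic equation: 5r² - 5 = 0
Divide by 5: r² - 1 = 0
Roots: r = 1, -1 (distinct real)
General solution: y = C₁e^x + C₂e^(-x)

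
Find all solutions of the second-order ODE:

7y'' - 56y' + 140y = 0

Characteristic equation: 7r² - 56r + 140 = 0
Divide by 7: r² - 8r + 20 = 0
Roots: r = 4 ± 2i (complex conjugates)
General solution: y = e^(4x)(C₁cos(2x) + C₂sin(2x))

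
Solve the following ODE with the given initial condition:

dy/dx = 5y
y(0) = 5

General solution: y = Ce^(5x)
Applying IC y(0) = 5:
Particular solution: y = 5e^(5x)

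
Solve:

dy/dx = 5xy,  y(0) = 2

General solution: y = Ce^(5x²/2)
Applying IC y(0) = 2:
Particular solution: y = 2e^(5x²/2)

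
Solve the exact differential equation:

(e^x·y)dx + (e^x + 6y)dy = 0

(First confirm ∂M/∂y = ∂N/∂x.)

Verify exactness: ∂M/∂y = ∂N/∂x ✓
Find F(x,y) such that ∂F/∂x = M, ∂F/∂y = N
Solution: e^x·y + 3y² = C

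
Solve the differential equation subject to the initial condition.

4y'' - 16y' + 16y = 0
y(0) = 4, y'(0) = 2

General solution: y = (C₁ + C₂x)e^(2x)
Repeated root r = 2
Applying ICs: C₁ = 4, C₂ = -6
Particular solution: y = (4 - 6x)e^(2x)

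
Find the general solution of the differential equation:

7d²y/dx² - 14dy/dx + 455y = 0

Characteristic equation: 7r² - 14r + 455 = 0
Divide by 7: r² - 2r + 65 = 0
Roots: r = 1 ± 8i (complex conjugates)
General solution: y = e^x(C₁cos(8x) + C₂sin(8x))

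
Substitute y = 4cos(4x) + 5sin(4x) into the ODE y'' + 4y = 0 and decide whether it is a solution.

Verification:
y'' = -64cos(4x) - 80sin(4x)
y'' + 4y ≠ 0 (frequency mismatch: got 16 instead of 4)

No, it is not a solution.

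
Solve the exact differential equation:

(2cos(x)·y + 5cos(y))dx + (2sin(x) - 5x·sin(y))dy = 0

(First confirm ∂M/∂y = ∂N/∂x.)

Verify exactness: ∂M/∂y = ∂N/∂x ✓
Find F(x,y) such that ∂F/∂x = M, ∂F/∂y = N
Solution: 2sin(x)·y + 5x·cos(y) = C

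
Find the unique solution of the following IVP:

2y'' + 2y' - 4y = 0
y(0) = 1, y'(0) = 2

General solution: y = C₁e^x + C₂e^(-2x)
Applying ICs: C₁ = 4/3, C₂ = -1/3
Particular solution: y = (4/3)e^x - (1/3)e^(-2x)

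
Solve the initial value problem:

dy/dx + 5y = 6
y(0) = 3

General solution: y = 6/5 + Ce^(-5x)
Applying y(0) = 3: C = 3 - 6/5 = 9/5
Particular solution: y = 6/5 + (9/5)e^(-5x)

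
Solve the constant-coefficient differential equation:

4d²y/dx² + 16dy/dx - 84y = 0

Characteristic equation: 4r² + 16r - 84 = 0
Divide by 4: r² + 4r - 21 = 0
Roots: r = 3, -7 (distinct real)
General solution: y = C₁e^(3x) + C₂e^(-7x)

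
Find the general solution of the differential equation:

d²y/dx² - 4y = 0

Characteristic equation: r² - 4 = 0
Roots: r = 2, -2 (distinct real)
General solution: y = C₁e^(2x) + C₂e^(-2x)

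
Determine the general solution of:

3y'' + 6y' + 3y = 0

Characteristic equation: 3r² + 6r + 3 = 0
Divide by 3: r² + 2r + 1 = 0
Factored: (r + 1)² = 0
Repeated root: r = -1
General solution: y = (C₁ + C₂x)e^(-x)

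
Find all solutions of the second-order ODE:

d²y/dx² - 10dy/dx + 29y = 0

Characteristic equation: r² - 10r + 29 = 0
Roots: r = 5 ± 2i (complex conjugates)
General solution: y = e^(5x)(C₁cos(2x) + C₂sin(2x))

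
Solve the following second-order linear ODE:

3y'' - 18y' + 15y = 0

Characteristic equation: 3r² - 18r + 15 = 0
Divide by 3: r² - 6r + 5 = 0
Roots: r = 1, 5 (distinct real)
General solution: y = C₁e^x + C₂e^(5x)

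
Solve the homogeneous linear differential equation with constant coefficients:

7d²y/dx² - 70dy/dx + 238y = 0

Characteristic equation: 7r² - 70r + 238 = 0
Divide by 7: r² - 10r + 34 = 0
Roots: r = 5 ± 3i (complex conjugates)
General solution: y = e^(5x)(C₁cos(3x) + C₂sin(3x))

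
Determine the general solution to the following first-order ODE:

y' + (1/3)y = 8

Using integrating factor method:

General solution: y = 24 + Ce^(-x/3)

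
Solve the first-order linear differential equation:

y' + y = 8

Using integrating factor method:

General solution: y = 8 + Ce^(-x)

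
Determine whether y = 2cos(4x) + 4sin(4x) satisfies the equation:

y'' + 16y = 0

Verification:
y'' = -32cos(4x) - 64sin(4x)
y'' + 16y = 0 ✓

Yes, it is a solution.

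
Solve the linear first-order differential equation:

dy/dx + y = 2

Using integrating factor method:

General solution: y = 2 + Ce^(-x)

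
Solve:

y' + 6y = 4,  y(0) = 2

General solution: y = 2/3 + Ce^(-6x)
Applying y(0) = 2: C = 2 - 2/3 = 4/3
Particular solution: y = 2/3 + (4/3)e^(-6x)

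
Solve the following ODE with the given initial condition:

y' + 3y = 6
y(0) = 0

General solution: y = 2 + Ce^(-3x)
Applying y(0) = 0: C = 0 - 2 = -2
Particular solution: y = 2 - 2e^(-3x)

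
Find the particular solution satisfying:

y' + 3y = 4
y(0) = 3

General solution: y = 4/3 + Ce^(-3x)
Applying y(0) = 3: C = 3 - 4/3 = 5/3
Particular solution: y = 4/3 + (5/3)e^(-3x)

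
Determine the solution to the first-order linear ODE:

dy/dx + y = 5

Using integrating factor method:

General solution: y = 5 + Ce^(-x)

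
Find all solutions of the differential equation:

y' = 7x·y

Separating variables and integrating:
ln|y| = 7x^2/2 + C

General solution: y = Ce^(7x^2/2)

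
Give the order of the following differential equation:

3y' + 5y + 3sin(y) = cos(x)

The order is 1 (highest derivative is of order 1).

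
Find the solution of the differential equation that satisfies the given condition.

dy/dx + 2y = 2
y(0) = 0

General solution: y = 1 + Ce^(-2x)
Applying y(0) = 0: C = 0 - 1 = -1
Particular solution: y = 1 - e^(-2x)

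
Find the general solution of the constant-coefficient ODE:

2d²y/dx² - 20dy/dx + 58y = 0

Characteristic equation: 2r² - 20r + 58 = 0
Divide by 2: r² - 10r + 29 = 0
Roots: r = 5 ± 2i (complex conjugates)
General solution: y = e^(5x)(C₁cos(2x) + C₂sin(2x))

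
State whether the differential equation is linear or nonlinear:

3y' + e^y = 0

Nonlinear (e^y is nonlinear in y)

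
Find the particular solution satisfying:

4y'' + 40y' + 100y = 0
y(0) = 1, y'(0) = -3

General solution: y = (C₁ + C₂x)e^(-5x)
Repeated root r = -5
Applying ICs: C₁ = 1, C₂ = 2
Particular solution: y = (1 + 2x)e^(-5x)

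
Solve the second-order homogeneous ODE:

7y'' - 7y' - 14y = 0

Characteristic equation: 7r² - 7r - 14 = 0
Divide by 7: r² - r - 2 = 0
Roots: r = 2, -1 (distinct real)
General solution: y = C₁e^(2x) + C₂e^(-x)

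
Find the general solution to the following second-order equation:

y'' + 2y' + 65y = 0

Characteristic equation: r² + 2r + 65 = 0
Roots: r = -1 ± 8i (complex conjugates)
General solution: y = e^(-x)(C₁cos(8x) + C₂sin(8x))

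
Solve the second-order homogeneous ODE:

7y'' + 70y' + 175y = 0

Characteristic equation: 7r² + 70r + 175 = 0
Divide by 7: r² + 10r + 25 = 0
Factored: (r + 5)² = 0
Repeated root: r = -5
General solution: y = (C₁ + C₂x)e^(-5x)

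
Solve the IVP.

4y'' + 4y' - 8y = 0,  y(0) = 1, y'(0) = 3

General solution: y = C₁e^x + C₂e^(-2x)
Applying ICs: C₁ = 5/3, C₂ = -2/3
Particular solution: y = (5/3)e^x - (2/3)e^(-2x)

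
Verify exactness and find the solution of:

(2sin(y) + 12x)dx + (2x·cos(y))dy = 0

Verify exactness: ∂M/∂y = ∂N/∂x ✓
Find F(x,y) such that ∂F/∂x = M, ∂F/∂y = N
Solution: 2x·sin(y) + 6x² = C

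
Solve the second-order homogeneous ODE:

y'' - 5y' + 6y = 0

Characteristic equation: r² - 5r + 6 = 0
Roots: r = 3, 2 (distinct real)
General solution: y = C₁e^(3x) + C₂e^(2x)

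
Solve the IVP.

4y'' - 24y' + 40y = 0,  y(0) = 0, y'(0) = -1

General solution: y = e^(3x)(C₁cos(x) + C₂sin(x))
Complex roots r = 3 ± i
Applying ICs: C₁ = 0, C₂ = -1
Particular solution: y = e^(3x)(-sin(x))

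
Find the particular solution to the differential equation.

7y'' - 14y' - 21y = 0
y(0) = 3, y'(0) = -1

General solution: y = C₁e^(3x) + C₂e^(-x)
Applying ICs: C₁ = 1/2, C₂ = 5/2
Particular solution: y = (1/2)e^(3x) + (5/2)e^(-x)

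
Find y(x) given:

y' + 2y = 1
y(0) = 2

General solution: y = 1/2 + Ce^(-2x)
Applying y(0) = 2: C = 2 - 1/2 = 3/2
Particular solution: y = 1/2 + (3/2)e^(-2x)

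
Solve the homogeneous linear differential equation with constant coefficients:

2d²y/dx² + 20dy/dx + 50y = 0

Characteristic equation: 2r² + 20r + 50 = 0
Divide by 2: r² + 10r + 25 = 0
Factored: (r + 5)² = 0
Repeated root: r = -5
General solution: y = (C₁ + C₂x)e^(-5x)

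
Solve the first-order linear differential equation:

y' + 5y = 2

Using integrating factor method:

General solution: y = 2/5 + Ce^(-5x)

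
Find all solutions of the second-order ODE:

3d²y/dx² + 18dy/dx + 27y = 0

Characteristic equation: 3r² + 18r + 27 = 0
Divide by 3: r² + 6r + 9 = 0
Factored: (r + 3)² = 0
Repeated root: r = -3
General solution: y = (C₁ + C₂x)e^(-3x)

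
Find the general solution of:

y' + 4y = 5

Using integrating factor method:

General solution: y = 5/4 + Ce^(-4x)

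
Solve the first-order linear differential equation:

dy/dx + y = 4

Using integrating factor method:

General solution: y = 4 + Ce^(-x)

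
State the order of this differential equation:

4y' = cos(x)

The order is 1 (highest derivative is of order 1).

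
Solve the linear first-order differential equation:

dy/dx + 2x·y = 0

Using integrating factor method:

General solution: y = Ce^(-x^2)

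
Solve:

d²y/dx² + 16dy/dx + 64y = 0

Characteristic equation: r² + 16r + 64 = 0
Factored: (r + 8)² = 0
Repeated root: r = -8
General solution: y = (C₁ + C₂x)e^(-8x)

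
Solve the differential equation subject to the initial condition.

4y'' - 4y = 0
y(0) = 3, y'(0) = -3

General solution: y = C₁e^x + C₂e^(-x)
Applying ICs: C₁ = 0, C₂ = 3
Particular solution: y = 3e^(-x)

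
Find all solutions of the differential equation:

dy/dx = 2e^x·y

Separating variables and integrating:
ln|y| = 2e^x + C

General solution: y = Ce^(2e^x)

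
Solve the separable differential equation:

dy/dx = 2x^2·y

Separating variables and integrating:
ln|y| = 2x^3/3 + C

General solution: y = Ce^(2x^3/3)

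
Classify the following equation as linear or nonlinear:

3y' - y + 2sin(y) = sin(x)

Nonlinear (sin(y) is nonlinear in y)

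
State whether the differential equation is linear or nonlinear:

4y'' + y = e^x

Linear (y and its derivatives appear to the first power only, no products of y terms)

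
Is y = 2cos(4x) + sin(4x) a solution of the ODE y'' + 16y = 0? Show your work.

Verification:
y'' = -32cos(4x) - 16sin(4x)
y'' + 16y = 0 ✓

Yes, it is a solution.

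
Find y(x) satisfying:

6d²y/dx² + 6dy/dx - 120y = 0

Characteristic equation: 6r² + 6r - 120 = 0
Divide by 6: r² + r - 20 = 0
Roots: r = 4, -5 (distinct real)
General solution: y = C₁e^(4x) + C₂e^(-5x)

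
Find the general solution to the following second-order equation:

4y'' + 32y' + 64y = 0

Characteristic equation: 4r² + 32r + 64 = 0
Divide by 4: r² + 8r + 16 = 0
Factored: (r + 4)² = 0
Repeated root: r = -4
General solution: y = (C₁ + C₂x)e^(-4x)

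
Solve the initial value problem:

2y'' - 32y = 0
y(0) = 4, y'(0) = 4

General solution: y = C₁e^(4x) + C₂e^(-4x)
Applying ICs: C₁ = 5/2, C₂ = 3/2
Particular solution: y = (5/2)e^(4x) + (3/2)e^(-4x)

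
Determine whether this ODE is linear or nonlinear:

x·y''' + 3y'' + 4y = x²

Linear (y and its derivatives appear to the first power only, no products of y terms)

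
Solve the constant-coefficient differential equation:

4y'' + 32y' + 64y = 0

Characteristic equation: 4r² + 32r + 64 = 0
Divide by 4: r² + 8r + 16 = 0
Factored: (r + 4)² = 0
Repeated root: r = -4
General solution: y = (C₁ + C₂x)e^(-4x)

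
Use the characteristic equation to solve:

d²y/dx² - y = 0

Characteristic equation: r² - 1 = 0
Roots: r = 1, -1 (distinct real)
General solution: y = C₁e^x + C₂e^(-x)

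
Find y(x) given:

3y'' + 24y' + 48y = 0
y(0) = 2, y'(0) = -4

General solution: y = (C₁ + C₂x)e^(-4x)
Repeated root r = -4
Applying ICs: C₁ = 2, C₂ = 4
Particular solution: y = (2 + 4x)e^(-4x)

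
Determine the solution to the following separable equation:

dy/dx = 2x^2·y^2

Separating variables and integrating:
-1/y = 2x^3/3 + C

General solution: y^-1 = (-2/3)x^3 + C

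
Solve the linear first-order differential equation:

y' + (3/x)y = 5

Using integrating factor method:

General solution: y = (5/4)x + Cx^(-3)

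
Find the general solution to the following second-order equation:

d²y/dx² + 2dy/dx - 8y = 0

Characteristic equation: r² + 2r - 8 = 0
Roots: r = 2, -4 (distinct real)
General solution: y = C₁e^(2x) + C₂e^(-4x)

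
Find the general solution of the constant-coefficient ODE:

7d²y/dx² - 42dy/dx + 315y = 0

Characteristic equation: 7r² - 42r + 315 = 0
Divide by 7: r² - 6r + 45 = 0
Roots: r = 3 ± 6i (complex conjugates)
General solution: y = e^(3x)(C₁cos(6x) + C₂sin(6x))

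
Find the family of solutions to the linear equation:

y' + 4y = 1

Using integrating factor method:

General solution: y = 1/4 + Ce^(-4x)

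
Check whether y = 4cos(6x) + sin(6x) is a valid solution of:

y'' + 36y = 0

Verification:
y'' = -144cos(6x) - 36sin(6x)
y'' + 36y = 0 ✓

Yes, it is a solution.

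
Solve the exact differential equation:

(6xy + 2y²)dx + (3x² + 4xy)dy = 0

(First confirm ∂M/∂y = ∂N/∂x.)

Verify exactness: ∂M/∂y = ∂N/∂x ✓
Find F(x,y) such that ∂F/∂x = M, ∂F/∂y = N
Solution: 3x²y + 2xy² = C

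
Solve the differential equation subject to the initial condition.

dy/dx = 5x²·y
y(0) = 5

General solution: y = Ce^(5x³/3)
Applying IC y(0) = 5:
Particular solution: y = 5e^(5x³/3)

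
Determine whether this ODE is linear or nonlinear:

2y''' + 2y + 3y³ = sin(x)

Nonlinear (y³ term)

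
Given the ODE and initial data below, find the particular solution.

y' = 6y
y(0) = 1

General solution: y = Ce^(6x)
Applying IC y(0) = 1:
Particular solution: y = e^(6x)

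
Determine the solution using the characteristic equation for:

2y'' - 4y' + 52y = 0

Characteristic equation: 2r² - 4r + 52 = 0
Divide by 2: r² - 2r + 26 = 0
Roots: r = 1 ± 5i (complex conjugates)
General solution: y = e^x(C₁cos(5x) + C₂sin(5x))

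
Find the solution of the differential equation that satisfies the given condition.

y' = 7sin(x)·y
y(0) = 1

General solution: y = Ce^(-7cos(x))
Applying IC y(0) = 1:
Particular solution: y = e^(7(1-cos(x)))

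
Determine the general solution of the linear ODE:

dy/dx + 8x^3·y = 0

Using integrating factor method:

General solution: y = Ce^(-2x^4)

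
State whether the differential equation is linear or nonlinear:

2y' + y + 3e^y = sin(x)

Nonlinear (e^y is nonlinear in y)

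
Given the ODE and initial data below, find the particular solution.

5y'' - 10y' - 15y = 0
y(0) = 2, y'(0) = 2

General solution: y = C₁e^(3x) + C₂e^(-x)
Applying ICs: C₁ = 1, C₂ = 1
Particular solution: y = e^(3x) + e^(-x)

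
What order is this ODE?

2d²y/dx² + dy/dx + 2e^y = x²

The order is 2 (highest derivative is of order 2).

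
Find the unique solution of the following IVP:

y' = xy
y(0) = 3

General solution: y = Ce^(x²/2)
Applying IC y(0) = 3:
Particular solution: y = 3e^(x²/2)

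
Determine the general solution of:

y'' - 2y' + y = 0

Characteristic equation: r² - 2r + 1 = 0
Factored: (r - 1)² = 0
Repeated root: r = 1
General solution: y = (C₁ + C₂x)e^x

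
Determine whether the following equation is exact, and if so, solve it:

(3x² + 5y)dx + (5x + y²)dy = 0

Verify exactness: ∂M/∂y = ∂N/∂x ✓
Find F(x,y) such that ∂F/∂x = M, ∂F/∂y = N
Solution: x³ + 5xy + y³/3 = C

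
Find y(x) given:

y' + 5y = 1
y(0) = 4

General solution: y = 1/5 + Ce^(-5x)
Applying y(0) = 4: C = 4 - 1/5 = 19/5
Particular solution: y = 1/5 + (19/5)e^(-5x)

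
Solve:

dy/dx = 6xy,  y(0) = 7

General solution: y = Ce^(3x²)
Applying IC y(0) = 7:
Particular solution: y = 7e^(3x²)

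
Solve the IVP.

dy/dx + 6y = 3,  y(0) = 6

General solution: y = 1/2 + Ce^(-6x)
Applying y(0) = 6: C = 6 - 1/2 = 11/2
Particular solution: y = 1/2 + (11/2)e^(-6x)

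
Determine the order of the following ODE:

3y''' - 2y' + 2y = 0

The order is 3 (highest derivative is of order 3).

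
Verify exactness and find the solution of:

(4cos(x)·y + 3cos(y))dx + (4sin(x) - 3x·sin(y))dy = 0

Verify exactness: ∂M/∂y = ∂N/∂x ✓
Find F(x,y) such that ∂F/∂x = M, ∂F/∂y = N
Solution: 4sin(x)·y + 3x·cos(y) = C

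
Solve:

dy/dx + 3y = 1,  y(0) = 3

General solution: y = 1/3 + Ce^(-3x)
Applying y(0) = 3: C = 3 - 1/3 = 8/3
Particular solution: y = 1/3 + (8/3)e^(-3x)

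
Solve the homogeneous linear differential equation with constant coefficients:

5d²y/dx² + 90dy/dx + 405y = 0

Characteristic equation: 5r² + 90r + 405 = 0
Divide by 5: r² + 18r + 81 = 0
Factored: (r + 9)² = 0
Repeated root: r = -9
General solution: y = (C₁ + C₂x)e^(-9x)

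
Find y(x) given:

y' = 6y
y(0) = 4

General solution: y = Ce^(6x)
Applying IC y(0) = 4:
Particular solution: y = 4e^(6x)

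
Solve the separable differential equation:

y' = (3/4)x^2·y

Separating variables and integrating:
ln|y| = x^3/4 + C

General solution: y = Ce^(x^3/4)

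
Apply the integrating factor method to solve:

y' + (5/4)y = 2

Using integrating factor method:

General solution: y = 8/5 + Ce^(-5x/4)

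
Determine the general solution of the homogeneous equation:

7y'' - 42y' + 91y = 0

Characteristic equation: 7r² - 42r + 91 = 0
Divide by 7: r² - 6r + 13 = 0
Roots: r = 3 ± 2i (complex conjugates)
General solution: y = e^(3x)(C₁cos(2x) + C₂sin(2x))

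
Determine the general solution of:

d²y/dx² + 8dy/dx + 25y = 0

Characteristic equation: r² + 8r + 25 = 0
Roots: r = -4 ± 3i (complex conjugates)
General solution: y = e^(-4x)(C₁cos(3x) + C₂sin(3x))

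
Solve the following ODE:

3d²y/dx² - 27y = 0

Characteristic equation: 3r² - 27 = 0
Divide by 3: r² - 9 = 0
Roots: r = 3, -3 (distinct real)
General solution: y = C₁e^(3x) + C₂e^(-3x)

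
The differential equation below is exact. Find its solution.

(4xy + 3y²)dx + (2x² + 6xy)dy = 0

Verify exactness: ∂M/∂y = ∂N/∂x ✓
Find F(x,y) such that ∂F/∂x = M, ∂F/∂y = N
Solution: 2x²y + 3xy² = C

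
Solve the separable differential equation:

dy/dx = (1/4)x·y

Separating variables and integrating:
ln|y| = x^2/8 + C

General solution: y = Ce^(x^2/8)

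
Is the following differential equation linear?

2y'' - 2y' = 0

Yes. Linear (y and its derivatives appear to the first power only, no products of y terms)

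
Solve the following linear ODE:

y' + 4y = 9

Using integrating factor method:

General solution: y = 9/4 + Ce^(-4x)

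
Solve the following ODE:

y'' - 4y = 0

Characteristic equation: r² - 4 = 0
Roots: r = 2, -2 (distinct real)
General solution: y = C₁e^(2x) + C₂e^(-2x)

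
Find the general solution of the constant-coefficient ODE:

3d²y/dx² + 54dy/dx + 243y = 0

Characteristic equation: 3r² + 54r + 243 = 0
Divide by 3: r² + 18r + 81 = 0
Factored: (r + 9)² = 0
Repeated root: r = -9
General solution: y = (C₁ + C₂x)e^(-9x)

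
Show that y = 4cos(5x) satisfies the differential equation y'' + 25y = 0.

Verification:
y'' = -100cos(5x)
y'' + 25y = 0 ✓

Yes, it is a solution.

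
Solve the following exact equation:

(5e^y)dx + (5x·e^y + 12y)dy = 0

Verify exactness: ∂M/∂y = ∂N/∂x ✓
Find F(x,y) such that ∂F/∂x = M, ∂F/∂y = N
Solution: 5x·e^y + 6y² = C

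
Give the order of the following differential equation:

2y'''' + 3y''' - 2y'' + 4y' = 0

The order is 4 (highest derivative is of order 4).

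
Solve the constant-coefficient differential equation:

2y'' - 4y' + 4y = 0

Characteristic equation: 2r² - 4r + 4 = 0
Divide by 2: r² - 2r + 2 = 0
Roots: r = 1 ± i (complex conjugates)
General solution: y = e^x(C₁cos(x) + C₂sin(x))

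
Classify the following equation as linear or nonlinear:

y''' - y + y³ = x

Nonlinear (y³ term)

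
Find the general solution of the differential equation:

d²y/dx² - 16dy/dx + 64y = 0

Characteristic equation: r² - 16r + 64 = 0
Factored: (r - 8)² = 0
Repeated root: r = 8
General solution: y = (C₁ + C₂x)e^(8x)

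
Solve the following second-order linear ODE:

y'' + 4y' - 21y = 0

Characteristic equation: r² + 4r - 21 = 0
Roots: r = 3, -7 (distinct real)
General solution: y = C₁e^(3x) + C₂e^(-7x)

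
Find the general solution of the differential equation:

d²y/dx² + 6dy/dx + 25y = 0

Characteristic equation: r² + 6r + 25 = 0
Roots: r = -3 ± 4i (complex conjugates)
General solution: y = e^(-3x)(C₁cos(4x) + C₂sin(4x))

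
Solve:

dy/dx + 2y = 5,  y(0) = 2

General solution: y = 5/2 + Ce^(-2x)
Applying y(0) = 2: C = 2 - 5/2 = -1/2
Particular solution: y = 5/2 - (1/2)e^(-2x)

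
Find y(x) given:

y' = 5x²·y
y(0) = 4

General solution: y = Ce^(5x³/3)
Applying IC y(0) = 4:
Particular solution: y = 4e^(5x³/3)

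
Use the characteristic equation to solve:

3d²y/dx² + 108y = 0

Characteristic equation: 3r² + 108 = 0
Divide by 3: r² + 36 = 0
Roots: r = ±6i (complex conjugates)
General solution: y = C₁cos(6x) + C₂sin(6x)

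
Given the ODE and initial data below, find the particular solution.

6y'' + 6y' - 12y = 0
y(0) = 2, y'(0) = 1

General solution: y = C₁e^x + C₂e^(-2x)
Applying ICs: C₁ = 5/3, C₂ = 1/3
Particular solution: y = (5/3)e^x + (1/3)e^(-2x)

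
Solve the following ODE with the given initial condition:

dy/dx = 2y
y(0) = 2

General solution: y = Ce^(2x)
Applying IC y(0) = 2:
Particular solution: y = 2e^(2x)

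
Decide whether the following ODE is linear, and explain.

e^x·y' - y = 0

Linear (y and its derivatives appear to the first power only, no products of y terms)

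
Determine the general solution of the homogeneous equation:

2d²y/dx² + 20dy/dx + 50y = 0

Characteristic equation: 2r² + 20r + 50 = 0
Divide by 2: r² + 10r + 25 = 0
Factored: (r + 5)² = 0
Repeated root: r = -5
General solution: y = (C₁ + C₂x)e^(-5x)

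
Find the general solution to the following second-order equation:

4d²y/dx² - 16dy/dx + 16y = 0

Characteristic equation: 4r² - 16r + 16 = 0
Divide by 4: r² - 4r + 4 = 0
Factored: (r - 2)² = 0
Repeated root: r = 2
General solution: y = (C₁ + C₂x)e^(2x)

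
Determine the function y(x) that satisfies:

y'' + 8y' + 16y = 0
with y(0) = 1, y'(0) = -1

General solution: y = (C₁ + C₂x)e^(-4x)
Repeated root r = -4
Applying ICs: C₁ = 1, C₂ = 3
Particular solution: y = (1 + 3x)e^(-4x)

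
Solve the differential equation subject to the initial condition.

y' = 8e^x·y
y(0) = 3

General solution: y = Ce^(8e^x)
Applying IC y(0) = 3:
Particular solution: y = 3e^(8(e^x - 1))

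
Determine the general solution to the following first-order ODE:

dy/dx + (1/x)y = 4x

Using integrating factor method:

General solution: y = (4/3)x^2 + C/x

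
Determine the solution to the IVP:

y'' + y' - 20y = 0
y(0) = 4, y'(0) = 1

General solution: y = C₁e^(4x) + C₂e^(-5x)
Applying ICs: C₁ = 7/3, C₂ = 5/3
Particular solution: y = (7/3)e^(4x) + (5/3)e^(-5x)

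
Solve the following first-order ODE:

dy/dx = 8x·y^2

Separating variables and integrating:
-1/y = 4x^2 + C

General solution: y^-1 = -4x^2 + C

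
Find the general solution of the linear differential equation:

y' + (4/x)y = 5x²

Using integrating factor method:

General solution: y = (5/7)x^3 + Cx^(-4)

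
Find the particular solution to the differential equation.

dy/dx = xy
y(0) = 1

General solution: y = Ce^(x²/2)
Applying IC y(0) = 1:
Particular solution: y = e^(x²/2)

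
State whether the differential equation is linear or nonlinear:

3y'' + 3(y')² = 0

Nonlinear ((y')² term)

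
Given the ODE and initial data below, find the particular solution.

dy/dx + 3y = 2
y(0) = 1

General solution: y = 2/3 + Ce^(-3x)
Applying y(0) = 1: C = 1 - 2/3 = 1/3
Particular solution: y = 2/3 + (1/3)e^(-3x)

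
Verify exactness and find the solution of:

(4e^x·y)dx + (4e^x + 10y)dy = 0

Verify exactness: ∂M/∂y = ∂N/∂x ✓
Find F(x,y) such that ∂F/∂x = M, ∂F/∂y = N
Solution: 4e^x·y + 5y² = C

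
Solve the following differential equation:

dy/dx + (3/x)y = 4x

Using integrating factor method:

General solution: y = (4/5)x^2 + Cx^(-3)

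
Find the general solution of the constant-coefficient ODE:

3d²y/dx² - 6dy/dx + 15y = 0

Characteristic equation: 3r² - 6r + 15 = 0
Divide by 3: r² - 2r + 5 = 0
Roots: r = 1 ± 2i (complex conjugates)
General solution: y = e^x(C₁cos(2x) + C₂sin(2x))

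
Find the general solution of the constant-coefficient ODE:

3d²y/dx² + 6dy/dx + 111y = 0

Characteristic equation: 3r² + 6r + 111 = 0
Divide by 3: r² + 2r + 37 = 0
Roots: r = -1 ± 6i (complex conjugates)
General solution: y = e^(-x)(C₁cos(6x) + C₂sin(6x))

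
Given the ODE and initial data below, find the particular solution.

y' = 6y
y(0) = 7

General solution: y = Ce^(6x)
Applying IC y(0) = 7:
Particular solution: y = 7e^(6x)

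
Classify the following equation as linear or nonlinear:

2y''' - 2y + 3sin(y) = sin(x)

Nonlinear (sin(y) is nonlinear in y)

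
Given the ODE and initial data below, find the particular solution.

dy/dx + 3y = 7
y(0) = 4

General solution: y = 7/3 + Ce^(-3x)
Applying y(0) = 4: C = 4 - 7/3 = 5/3
Particular solution: y = 7/3 + (5/3)e^(-3x)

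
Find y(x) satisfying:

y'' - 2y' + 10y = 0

Characteristic equation: r² - 2r + 10 = 0
Roots: r = 1 ± 3i (complex conjugates)
General solution: y = e^x(C₁cos(3x) + C₂sin(3x))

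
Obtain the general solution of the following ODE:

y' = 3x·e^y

Separating variables and integrating:
-e^(-y) = 3x²/2 + C

General solution: y = -ln(C - 3x²/2)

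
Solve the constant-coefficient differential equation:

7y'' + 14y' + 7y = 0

Characteristic equation: 7r² + 14r + 7 = 0
Divide by 7: r² + 2r + 1 = 0
Factored: (r + 1)² = 0
Repeated root: r = -1
General solution: y = (C₁ + C₂x)e^(-x)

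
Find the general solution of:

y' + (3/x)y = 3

Using integrating factor method:

General solution: y = (3/4)x + Cx^(-3)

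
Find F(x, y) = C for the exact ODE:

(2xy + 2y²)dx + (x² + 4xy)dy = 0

Verify exactness: ∂M/∂y = ∂N/∂x ✓
Find F(x,y) such that ∂F/∂x = M, ∂F/∂y = N
Solution: x²y + 2xy² = C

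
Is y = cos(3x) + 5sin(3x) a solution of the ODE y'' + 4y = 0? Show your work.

Verification:
y'' = -9cos(3x) - 45sin(3x)
y'' + 4y ≠ 0 (frequency mismatch: got 9 instead of 4)

No, it is not a solution.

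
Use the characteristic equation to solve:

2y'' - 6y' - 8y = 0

Characteristic equation: 2r² - 6r - 8 = 0
Divide by 2: r² - 3r - 4 = 0
Roots: r = 4, -1 (distinct real)
General solution: y = C₁e^(4x) + C₂e^(-x)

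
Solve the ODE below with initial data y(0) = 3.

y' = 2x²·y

General solution: y = Ce^(2x³/3)
Applying IC y(0) = 3:
Particular solution: y = 3e^(2x³/3)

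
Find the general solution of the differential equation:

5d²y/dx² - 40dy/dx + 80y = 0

Characteristic equation: 5r² - 40r + 80 = 0
Divide by 5: r² - 8r + 16 = 0
Factored: (r - 4)² = 0
Repeated root: r = 4
General solution: y = (C₁ + C₂x)e^(4x)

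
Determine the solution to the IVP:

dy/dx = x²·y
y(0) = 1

General solution: y = Ce^(x³/3)
Applying IC y(0) = 1:
Particular solution: y = e^(x³/3)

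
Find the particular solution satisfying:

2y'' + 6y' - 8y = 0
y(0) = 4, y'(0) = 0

General solution: y = C₁e^x + C₂e^(-4x)
Applying ICs: C₁ = 16/5, C₂ = 4/5
Particular solution: y = (16/5)e^x + (4/5)e^(-4x)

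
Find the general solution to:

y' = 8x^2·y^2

Separating variables and integrating:
-1/y = 8x^3/3 + C

General solution: y^-1 = (-8/3)x^3 + C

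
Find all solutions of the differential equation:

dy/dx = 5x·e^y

Separating variables and integrating:
-e^(-y) = 5x²/2 + C

General solution: y = -ln(C - 5x²/2)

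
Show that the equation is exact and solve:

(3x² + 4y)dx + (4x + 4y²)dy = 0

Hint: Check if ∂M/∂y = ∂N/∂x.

Verify exactness: ∂M/∂y = ∂N/∂x ✓
Find F(x,y) such that ∂F/∂x = M, ∂F/∂y = N
Solution: x³ + 4xy + 4y³/3 = C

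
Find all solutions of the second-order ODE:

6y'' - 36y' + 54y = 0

Characteristic equation: 6r² - 36r + 54 = 0
Divide by 6: r² - 6r + 9 = 0
Factored: (r - 3)² = 0
Repeated root: r = 3
General solution: y = (C₁ + C₂x)e^(3x)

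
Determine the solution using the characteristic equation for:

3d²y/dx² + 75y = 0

Characteristic equation: 3r² + 75 = 0
Divide by 3: r² + 25 = 0
Roots: r = ±5i (complex conjugates)
General solution: y = C₁cos(5x) + C₂sin(5x)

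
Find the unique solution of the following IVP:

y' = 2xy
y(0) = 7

General solution: y = Ce^(x²)
Applying IC y(0) = 7:
Particular solution: y = 7e^(x²)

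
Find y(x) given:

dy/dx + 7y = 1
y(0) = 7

General solution: y = 1/7 + Ce^(-7x)
Applying y(0) = 7: C = 7 - 1/7 = 48/7
Particular solution: y = 1/7 + (48/7)e^(-7x)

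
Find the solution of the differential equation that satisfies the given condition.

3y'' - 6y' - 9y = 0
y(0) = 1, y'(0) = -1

General solution: y = C₁e^(3x) + C₂e^(-x)
Applying ICs: C₁ = 0, C₂ = 1
Particular solution: y = e^(-x)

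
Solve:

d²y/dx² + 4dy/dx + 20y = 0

Characteristic equation: r² + 4r + 20 = 0
Roots: r = -2 ± 4i (complex conjugates)
General solution: y = e^(-2x)(C₁cos(4x) + C₂sin(4x))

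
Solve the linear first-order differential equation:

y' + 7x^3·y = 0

Using integrating factor method:

General solution: y = Ce^(-7x^4/4)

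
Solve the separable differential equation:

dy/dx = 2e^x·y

Separating variables and integrating:
ln|y| = 2e^x + C

General solution: y = Ce^(2e^x)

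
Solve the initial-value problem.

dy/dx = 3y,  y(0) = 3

General solution: y = Ce^(3x)
Applying IC y(0) = 3:
Particular solution: y = 3e^(3x)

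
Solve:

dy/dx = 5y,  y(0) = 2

General solution: y = Ce^(5x)
Applying IC y(0) = 2:
Particular solution: y = 2e^(5x)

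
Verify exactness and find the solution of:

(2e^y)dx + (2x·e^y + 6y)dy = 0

Verify exactness: ∂M/∂y = ∂N/∂x ✓
Find F(x,y) such that ∂F/∂x = M, ∂F/∂y = N
Solution: 2x·e^y + 3y² = C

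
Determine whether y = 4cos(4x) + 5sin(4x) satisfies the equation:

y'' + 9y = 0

Verification:
y'' = -64cos(4x) - 80sin(4x)
y'' + 9y ≠ 0 (frequency mismatch: got 16 instead of 9)

No, it is not a solution.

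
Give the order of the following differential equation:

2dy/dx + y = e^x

The order is 1 (highest derivative is of order 1).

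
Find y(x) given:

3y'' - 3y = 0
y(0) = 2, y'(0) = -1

General solution: y = C₁e^x + C₂e^(-x)
Applying ICs: C₁ = 1/2, C₂ = 3/2
Particular solution: y = (1/2)e^x + (3/2)e^(-x)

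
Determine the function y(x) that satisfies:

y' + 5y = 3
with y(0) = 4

General solution: y = 3/5 + Ce^(-5x)
Applying y(0) = 4: C = 4 - 3/5 = 17/5
Particular solution: y = 3/5 + (17/5)e^(-5x)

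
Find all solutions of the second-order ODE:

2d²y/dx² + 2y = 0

Characteristic equation: 2r² + 2 = 0
Divide by 2: r² + 1 = 0
Roots: r = ±i (complex conjugates)
General solution: y = C₁cos(x) + C₂sin(x)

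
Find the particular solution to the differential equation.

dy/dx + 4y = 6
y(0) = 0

General solution: y = 3/2 + Ce^(-4x)
Applying y(0) = 0: C = 0 - 3/2 = -3/2
Particular solution: y = 3/2 - (3/2)e^(-4x)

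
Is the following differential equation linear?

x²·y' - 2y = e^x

Yes. Linear (y and its derivatives appear to the first power only, no products of y terms)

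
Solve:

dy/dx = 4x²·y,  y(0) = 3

General solution: y = Ce^(4x³/3)
Applying IC y(0) = 3:
Particular solution: y = 3e^(4x³/3)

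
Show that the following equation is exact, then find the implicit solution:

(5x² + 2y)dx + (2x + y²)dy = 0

Verify exactness: ∂M/∂y = ∂N/∂x ✓
Find F(x,y) such that ∂F/∂x = M, ∂F/∂y = N
Solution: 5x³/3 + 2xy + y³/3 = C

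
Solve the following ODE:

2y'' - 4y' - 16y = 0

Characteristic equation: 2r² - 4r - 16 = 0
Divide by 2: r² - 2r - 8 = 0
Roots: r = 4, -2 (distinct real)
General solution: y = C₁e^(4x) + C₂e^(-2x)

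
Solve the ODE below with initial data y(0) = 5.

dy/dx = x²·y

General solution: y = Ce^(x³/3)
Applying IC y(0) = 5:
Particular solution: y = 5e^(x³/3)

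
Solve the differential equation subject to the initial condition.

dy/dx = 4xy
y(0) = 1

General solution: y = Ce^(2x²)
Applying IC y(0) = 1:
Particular solution: y = e^(2x²)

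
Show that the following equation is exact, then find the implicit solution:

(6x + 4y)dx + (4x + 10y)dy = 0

Verify exactness: ∂M/∂y = ∂N/∂x ✓
Find F(x,y) such that ∂F/∂x = M, ∂F/∂y = N
Solution: 3x² + 4xy + 5y² = C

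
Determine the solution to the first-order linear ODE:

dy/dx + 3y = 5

Using integrating factor method:

General solution: y = 5/3 + Ce^(-3x)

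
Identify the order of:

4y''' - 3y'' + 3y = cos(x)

The order is 3 (highest derivative is of order 3).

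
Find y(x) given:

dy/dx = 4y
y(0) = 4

General solution: y = Ce^(4x)
Applying IC y(0) = 4:
Particular solution: y = 4e^(4x)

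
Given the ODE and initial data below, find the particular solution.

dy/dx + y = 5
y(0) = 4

General solution: y = 5 + Ce^(-x)
Applying y(0) = 4: C = 4 - 5 = -1
Particular solution: y = 5 - e^(-x)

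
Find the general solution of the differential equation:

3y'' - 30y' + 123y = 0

Characteristic equation: 3r² - 30r + 123 = 0
Divide by 3: r² - 10r + 41 = 0
Roots: r = 5 ± 4i (complex conjugates)
General solution: y = e^(5x)(C₁cos(4x) + C₂sin(4x))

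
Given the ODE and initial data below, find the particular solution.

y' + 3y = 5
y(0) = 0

General solution: y = 5/3 + Ce^(-3x)
Applying y(0) = 0: C = 0 - 5/3 = -5/3
Particular solution: y = 5/3 - (5/3)e^(-3x)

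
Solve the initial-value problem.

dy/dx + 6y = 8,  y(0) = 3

General solution: y = 4/3 + Ce^(-6x)
Applying y(0) = 3: C = 3 - 4/3 = 5/3
Particular solution: y = 4/3 + (5/3)e^(-6x)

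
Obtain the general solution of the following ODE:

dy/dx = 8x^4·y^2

Separating variables and integrating:
-1/y = 8x^5/5 + C

General solution: y^-1 = (-8/5)x^5 + C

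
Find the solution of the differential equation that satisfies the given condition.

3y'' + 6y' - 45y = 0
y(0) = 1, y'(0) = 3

General solution: y = C₁e^(3x) + C₂e^(-5x)
Applying ICs: C₁ = 1, C₂ = 0
Particular solution: y = e^(3x)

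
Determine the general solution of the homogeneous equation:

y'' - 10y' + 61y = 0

Characteristic equation: r² - 10r + 61 = 0
Roots: r = 5 ± 6i (complex conjugates)
General solution: y = e^(5x)(C₁cos(6x) + C₂sin(6x))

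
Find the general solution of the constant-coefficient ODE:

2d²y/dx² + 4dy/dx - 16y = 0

Characteristic equation: 2r² + 4r - 16 = 0
Divide by 2: r² + 2r - 8 = 0
Roots: r = 2, -4 (distinct real)
General solution: y = C₁e^(2x) + C₂e^(-4x)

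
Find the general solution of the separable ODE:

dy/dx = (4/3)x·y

Separating variables and integrating:
ln|y| = 2x^2/3 + C

General solution: y = Ce^(2x^2/3)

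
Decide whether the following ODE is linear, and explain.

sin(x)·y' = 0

Linear (y and its derivatives appear to the first power only, no products of y terms)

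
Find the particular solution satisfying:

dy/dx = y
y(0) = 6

General solution: y = Ce^x
Applying IC y(0) = 6:
Particular solution: y = 6e^x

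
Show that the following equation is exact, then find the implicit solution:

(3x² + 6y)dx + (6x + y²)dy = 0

Verify exactness: ∂M/∂y = ∂N/∂x ✓
Find F(x,y) such that ∂F/∂x = M, ∂F/∂y = N
Solution: x³ + 6xy + y³/3 = C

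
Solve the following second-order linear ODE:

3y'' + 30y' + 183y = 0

Characteristic equation: 3r² + 30r + 183 = 0
Divide by 3: r² + 10r + 61 = 0
Roots: r = -5 ± 6i (complex conjugates)
General solution: y = e^(-5x)(C₁cos(6x) + C₂sin(6x))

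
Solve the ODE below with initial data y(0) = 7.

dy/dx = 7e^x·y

General solution: y = Ce^(7e^x)
Applying IC y(0) = 7:
Particular solution: y = 7e^(7(e^x - 1))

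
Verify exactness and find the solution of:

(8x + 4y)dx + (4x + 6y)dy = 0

Verify exactness: ∂M/∂y = ∂N/∂x ✓
Find F(x,y) such that ∂F/∂x = M, ∂F/∂y = N
Solution: 4x² + 4xy + 3y² = C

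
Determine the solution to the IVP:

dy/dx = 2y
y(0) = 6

General solution: y = Ce^(2x)
Applying IC y(0) = 6:
Particular solution: y = 6e^(2x)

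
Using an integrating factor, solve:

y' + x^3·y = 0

Using integrating factor method:

General solution: y = Ce^(-x^4/4)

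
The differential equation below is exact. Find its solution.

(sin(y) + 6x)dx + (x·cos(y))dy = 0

Verify exactness: ∂M/∂y = ∂N/∂x ✓
Find F(x,y) such that ∂F/∂x = M, ∂F/∂y = N
Solution: x·sin(y) + 3x² = C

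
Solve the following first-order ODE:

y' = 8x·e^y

Separating variables and integrating:
-e^(-y) = 4x² + C

General solution: y = -ln(C - 4x²)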